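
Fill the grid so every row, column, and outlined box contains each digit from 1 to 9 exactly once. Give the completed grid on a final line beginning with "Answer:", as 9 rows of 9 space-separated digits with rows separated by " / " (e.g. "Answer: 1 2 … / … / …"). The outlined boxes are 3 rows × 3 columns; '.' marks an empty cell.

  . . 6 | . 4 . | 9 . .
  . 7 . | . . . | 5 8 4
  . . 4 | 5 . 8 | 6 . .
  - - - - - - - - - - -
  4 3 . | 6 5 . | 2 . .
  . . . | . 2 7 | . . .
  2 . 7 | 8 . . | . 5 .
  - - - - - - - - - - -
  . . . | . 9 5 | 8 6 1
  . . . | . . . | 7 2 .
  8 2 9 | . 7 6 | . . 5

Step 1. [r9c4∈{1,3,4}] 1 has one home in row 9: r9c4, so r9c4=1.
Step 2. [r7c3∈{3}] r7c3 is down to just 3, so r7c3=3.
Step 3. [r8c9∈{3,9}] r8c9 is the only open cell in row 8 admitting 9 ⇒ r8c9=9.
Step 4. [r1c4∈{2,3,7}] r1c4 is the only open cell in col 4 admitting 7, so r1c4=7.
Step 5. [r2c3∈{1,2}] col 3 places 2 nowhere but r2c3. So r2c3=2.
Step 6. [r1c2∈{1,5,8}] r1c2 is the only open cell in row 1 admitting 8. So r1c2=8.
Step 7. [r1c1∈{1,3,5}] 5 has one home in row 1: r1c1. So r1c1=5.
Step 8. [r3c9∈{2,3,7}] in row 3, 2 fits only at r3c9. So r3c9=2.
Step 9. [r1c9∈{3}] r1c9 has the single candidate 3 ⇒ r1c9=3.
Step 10. [r1c8∈{1}] nothing but 1 survives at r1c8, so r1c8=1.
Step 11. [r7c2∈{4}] r7c2's peers cover all but 4 ⇒ r7c2=4.
Step 12. [r2c5∈{1,3,6}] in row 2, 6 fits only at r2c5, so r2c5=6.
Step 13. [r6c9∈{6}] r6c9's peers cover all but 6 ⇒ r6c9=6.
Step 14. [r4c9∈{7,8}] col 9 places 7 nowhere but r4c9, so r4c9=7.
Step 15. [r4c3∈{1,8}] across row 4, 8 lands solely at r4c3. So r4c3=8.
Step 16. [r4c6∈{1,9}] across row 4, 1 lands solely at r4c6, so r4c6=1.
Step 17. [r2c1∈{1,3,9}] in row 2, 1 fits only at r2c1. So r2c1=1.
Step 18. [r6c5∈{3}] only 3 remains possible at r6c5. So r6c5=3.
Step 19. [r3c2∈{9}] nothing but 9 survives at r3c2 ⇒ r3c2=9.
Step 20. [r6c2∈{1}] r6c2's peers cover all but 1 ⇒ r6c2=1.
Step 21. [r6c7∈{4}] only 4 remains possible at r6c7 ⇒ r6c7=4.
Step 22. [r5c1∈{6,9}] col 1 places 9 nowhere but r5c1, so r5c1=9.
Step 23. [r5c3∈{5}] only 5 remains possible at r5c3. So r5c3=5.
Step 24. [r5c8∈{3}] r5c8's peers cover all but 3, so r5c8=3.
Step 25. [r8c6∈{3,4}] r8c6 is the only open cell in col 6 admitting 4 ⇒ r8c6=4.
Step 26. [r2c4∈{3,9}] 9 has one home in col 4: r2c4 ⇒ r2c4=9.
Step 27. [r8c2∈{5,6}] row 8 places 5 nowhere but r8c2, so r8c2=5.
Step 28. [r3c1∈{3}] r3c1 has the single candidate 3, so r3c1=3.
Step 29. [r5c2∈{6}] nothing but 6 survives at r5c2, so r5c2=6.
Step 30. [r9c7∈{3}] only 3 remains possible at r9c7. So r9c7=3.
Step 31. [r6c6∈{9}] nothing but 9 survives at r6c6 ⇒ r6c6=9.
Step 32. [r5c9∈{8}] r5c9 has the single candidate 8, so r5c9=8.
Step 33. [r8c3∈{1}] nothing but 1 survives at r8c3, so r8c3=1.
Step 34. [r8c4∈{3}] r8c4's peers cover all but 3. So r8c4=3.
Step 35. [r8c5∈{8}] r8c5's peers cover all but 8, so r8c5=8.
Step 36. [r5c4∈{4}] only 4 remains possible at r5c4 ⇒ r5c4=4.
Step 37. [r1c6∈{2}] r1c6 has the single candidate 2, so r1c6=2.
Step 38. [r3c8∈{7}] r3c8 is down to just 7 ⇒ r3c8=7.
Step 39. [r9c8∈{4}] r9c8 is down to just 4, so r9c8=4.
Step 40. [r3c5∈{1}] r3c5 has the single candidate 1, so r3c5=1.
Step 41. [r5c7∈{1}] only 1 remains possible at r5c7. So r5c7=1.
Step 42. [r7c1∈{7}] nothing but 7 survives at r7c1 ⇒ r7c1=7.
Step 43. [r8c1∈{6}] r8c1 has the single candidate 6. So r8c1=6.
Step 44. [r7c4∈{2}] r7c4 is down to just 2, so r7c4=2.
Step 45. [r2c6∈{3}] r2c6 is down to just 3 ⇒ r2c6=3.
Step 46. [r4c8∈{9}] r4c8 has the single candidate 9 ⇒ r4c8=9.

Answer: 5 8 6 7 4 2 9 1 3 / 1 7 2 9 6 3 5 8 4 / 3 9 4 5 1 8 6 7 2 / 4 3 8 6 5 1 2 9 7 / 9 6 5 4 2 7 1 3 8 / 2 1 7 8 3 9 4 5 6 / 7 4 3 2 9 5 8 6 1 / 6 5 1 3 8 4 7 2 9 / 8 2 9 1 7 6 3 4 5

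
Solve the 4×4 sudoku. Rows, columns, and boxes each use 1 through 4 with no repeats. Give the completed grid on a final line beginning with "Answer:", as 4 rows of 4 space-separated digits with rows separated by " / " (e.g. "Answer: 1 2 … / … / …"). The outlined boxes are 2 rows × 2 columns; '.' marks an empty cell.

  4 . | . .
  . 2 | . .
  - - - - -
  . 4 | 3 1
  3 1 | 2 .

Step 1. [r2c4∈{3,4}] row 2 places 3 nowhere but r2c4, so r2c4=3.
Step 2. [r2c3∈{1,4}] row 2 places 4 nowhere but r2c3. So r2c3=4.
Step 3. [r4c4∈{4}] only 4 remains possible at r4c4. So r4c4=4.
Step 4. [r2c1∈{1}] r2c1 has the single candidate 1, so r2c1=1.
Step 5. [r1c2∈{3}] r1c2 has the single candidate 3, so r1c2=3.
Step 6. [r1c4∈{2}] r1c4 has the single candidate 2, so r1c4=2.
Step 7. [r3c1∈{2}] r3c1 is down to just 2, so r3c1=2.
Step 8. [r1c3∈{1}] r1c3's peers cover all but 1 ⇒ r1c3=1.

Answer: 4 3 1 2 / 1 2 4 3 / 2 4 3 1 / 3 1 2 4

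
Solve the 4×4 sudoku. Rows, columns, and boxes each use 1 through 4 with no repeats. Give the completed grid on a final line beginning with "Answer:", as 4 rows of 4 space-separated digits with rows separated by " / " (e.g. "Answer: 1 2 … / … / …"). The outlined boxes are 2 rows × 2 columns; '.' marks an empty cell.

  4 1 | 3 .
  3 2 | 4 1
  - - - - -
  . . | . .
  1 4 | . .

Step 1. [r4c3∈{2}] r4c3's peers cover all but 2. So r4c3=2.
Step 2. [r3c4∈{3,4}] row 3 places 4 nowhere but r3c4 ⇒ r3c4=4.
Step 3. [r3c3∈{1}] r3c3 is down to just 1 ⇒ r3c3=1.
Step 4. [r1c4∈{2}] r1c4 is down to just 2, so r1c4=2.
Step 5. [r3c2∈{3}] only 3 remains possible at r3c2 ⇒ r3c2=3.
Step 6. [r4c4∈{3}] r4c4 is down to just 3 ⇒ r4c4=3.
Step 7. [r3c1∈{2}] nothing but 2 survives at r3c1. So r3c1=2.

Answer: 4 1 3 2 / 3 2 4 1 / 2 3 1 4 / 1 4 2 3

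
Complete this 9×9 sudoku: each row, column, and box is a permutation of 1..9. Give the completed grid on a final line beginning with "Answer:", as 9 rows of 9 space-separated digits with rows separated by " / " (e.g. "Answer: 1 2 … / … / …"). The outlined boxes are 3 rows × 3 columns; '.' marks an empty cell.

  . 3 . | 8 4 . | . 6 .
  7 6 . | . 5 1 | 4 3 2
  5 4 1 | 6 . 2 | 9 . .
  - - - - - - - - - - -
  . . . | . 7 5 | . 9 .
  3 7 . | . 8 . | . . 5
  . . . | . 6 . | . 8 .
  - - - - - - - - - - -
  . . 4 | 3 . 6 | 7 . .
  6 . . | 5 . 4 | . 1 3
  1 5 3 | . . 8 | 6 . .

Step 1. [r2c4∈{9}] nothing but 9 survives at r2c4. So r2c4=9.
Step 2. [r6c9∈{1,4,7}] row 6 places 7 nowhere but r6c9 ⇒ r6c9=7.
Step 3. [r8c7∈{2,8}] across col 7, 8 lands solely at r8c7 ⇒ r8c7=8.
Step 4. [r7c9∈{9}] r7c9's peers cover all but 9, so r7c9=9.
Step 5. [r5c3∈{2,6,9}] across row 5, 6 lands solely at r5c3 ⇒ r5c3=6.
Step 6. [r4c7∈{1,2,3}] r4c7 is the only open cell in row 4 admitting 3. So r4c7=3.
Step 7. [r4c9∈{1,4,6}] 6 has one home in row 4: r4c9, so r4c9=6.
Step 8. [r5c8∈{2,4}] 4 has one home in box 6: r5c8, so r5c8=4.
Step 9. [r9c8∈{2}] r9c8 has the single candidate 2 ⇒ r9c8=2.
Step 10. [r8c3∈{2,7,9}] across row 8, 7 lands solely at r8c3, so r8c3=7.
Step 11. [r8c2∈{2,9}] across box 7, 9 lands solely at r8c2, so r8c2=9.
Step 12. [r6c3∈{2,5,9}] row 6 places 5 nowhere but r6c3. So r6c3=5.
Step 13. [r6c1∈{2,4,9}] box 4 places 9 nowhere but r6c1, so r6c1=9.
Step 14. [r6c4∈{1,2,4}] row 6 places 4 nowhere but r6c4, so r6c4=4.
Step 15. [r1c1∈{2}] r1c1 has the single candidate 2, so r1c1=2.
Step 16. [r7c2∈{2,8}] in box 7, 2 fits only at r7c2. So r7c2=2.
Step 17. [r4c2∈{1,8}] across col 2, 8 lands solely at r4c2, so r4c2=8.
Step 18. [r6c7∈{1,2}] across row 6, 2 lands solely at r6c7, so r6c7=2.
Step 19. [r5c4∈{1,2}] row 5 places 2 nowhere but r5c4 ⇒ r5c4=2.
Step 20. [r1c9∈{1}] r1c9's peers cover all but 1 ⇒ r1c9=1.
Step 21. [r4c3∈{2}] only 2 remains possible at r4c3, so r4c3=2.
Step 22. [r3c5∈{3}] nothing but 3 survives at r3c5, so r3c5=3.
Step 23. [r1c7∈{5}] r1c7 is down to just 5, so r1c7=5.
Step 24. [r1c6∈{7}] r1c6 is down to just 7. So r1c6=7.
Step 25. [r7c1∈{8}] nothing but 8 survives at r7c1 ⇒ r7c1=8.
Step 26. [r9c5∈{9}] r9c5 has the single candidate 9, so r9c5=9.
Step 27. [r4c1∈{4}] r4c1's peers cover all but 4, so r4c1=4.
Step 28. [r5c7∈{1}] nothing but 1 survives at r5c7 ⇒ r5c7=1.
Step 29. [r1c3∈{9}] nothing but 9 survives at r1c3, so r1c3=9.
Step 30. [r3c9∈{8}] r3c9 has the single candidate 8 ⇒ r3c9=8.
Step 31. [r2c3∈{8}] r2c3 has the single candidate 8 ⇒ r2c3=8.
Step 32. [r7c8∈{5}] nothing but 5 survives at r7c8, so r7c8=5.
Step 33. [r6c2∈{1}] only 1 remains possible at r6c2. So r6c2=1.
Step 34. [r4c4∈{1}] only 1 remains possible at r4c4. So r4c4=1.
Step 35. [r3c8∈{7}] r3c8's peers cover all but 7, so r3c8=7.
Step 36. [r9c9∈{4}] r9c9 has the single candidate 4. So r9c9=4.
Step 37. [r6c6∈{3}] r6c6 has the single candidate 3. So r6c6=3.
Step 38. [r9c4∈{7}] nothing but 7 survives at r9c4 ⇒ r9c4=7.
Step 39. [r8c5∈{2}] r8c5 has the single candidate 2 ⇒ r8c5=2.
Step 40. [r7c5∈{1}] only 1 remains possible at r7c5, so r7c5=1.
Step 41. [r5c6∈{9}] only 9 remains possible at r5c6 ⇒ r5c6=9.

Answer: 2 3 9 8 4 7 5 6 1 / 7 6 8 9 5 1 4 3 2 / 5 4 1 6 3 2 9 7 8 / 4 8 2 1 7 5 3 9 6 / 3 7 6 2 8 9 1 4 5 / 9 1 5 4 6 3 2 8 7 / 8 2 4 3 1 6 7 5 9 / 6 9 7 5 2 4 8 1 3 / 1 5 3 7 9 8 6 2 4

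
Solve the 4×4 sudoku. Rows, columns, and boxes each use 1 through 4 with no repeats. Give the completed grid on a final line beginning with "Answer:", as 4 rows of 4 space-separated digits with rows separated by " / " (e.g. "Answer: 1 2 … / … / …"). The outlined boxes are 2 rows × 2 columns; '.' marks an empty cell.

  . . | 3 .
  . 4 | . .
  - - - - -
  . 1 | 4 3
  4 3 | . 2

Step 1. [r2c4∈{1}] nothing but 1 survives at r2c4, so r2c4=1.
Step 2. [r1c2∈{2}] nothing but 2 survives at r1c2, so r1c2=2.
Step 3. [r2c3∈{2}] r2c3 has the single candidate 2 ⇒ r2c3=2.
Step 4. [r1c4∈{4}] r1c4's peers cover all but 4. So r1c4=4.
Step 5. [r2c1∈{3}] r2c1 has the single candidate 3. So r2c1=3.
Step 6. [r3c1∈{2}] r3c1 is down to just 2, so r3c1=2.
Step 7. [r4c3∈{1}] nothing but 1 survives at r4c3. So r4c3=1.
Step 8. [r1c1∈{1}] r1c1 has the single candidate 1, so r1c1=1.

Answer: 1 2 3 4 / 3 4 2 1 / 2 1 4 3 / 4 3 1 2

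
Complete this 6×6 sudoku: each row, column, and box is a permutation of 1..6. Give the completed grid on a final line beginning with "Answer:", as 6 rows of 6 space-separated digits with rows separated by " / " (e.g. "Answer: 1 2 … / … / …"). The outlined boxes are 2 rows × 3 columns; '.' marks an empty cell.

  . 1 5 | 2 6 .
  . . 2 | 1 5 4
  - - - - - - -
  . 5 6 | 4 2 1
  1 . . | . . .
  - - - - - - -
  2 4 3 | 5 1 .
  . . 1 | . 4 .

Step 1. [r6c2∈{6}] r6c2's peers cover all but 6 ⇒ r6c2=6.
Step 2. [r4c5∈{3}] r4c5's peers cover all but 3, so r4c5=3.
Step 3. [r1c6∈{3}] r1c6 is down to just 3, so r1c6=3.
Step 4. [r3c1∈{3}] only 3 remains possible at r3c1 ⇒ r3c1=3.
Step 5. [r4c4∈{6}] r4c4's peers cover all but 6, so r4c4=6.
Step 6. [r6c4∈{3}] only 3 remains possible at r6c4. So r6c4=3.
Step 7. [r1c1∈{4}] nothing but 4 survives at r1c1. So r1c1=4.
Step 8. [r5c6∈{6}] only 6 remains possible at r5c6, so r5c6=6.
Step 9. [r6c1∈{5}] r6c1's peers cover all but 5 ⇒ r6c1=5.
Step 10. [r2c1∈{6}] nothing but 6 survives at r2c1 ⇒ r2c1=6.
Step 11. [r2c2∈{3}] nothing but 3 survives at r2c2, so r2c2=3.
Step 12. [r4c6∈{5}] r4c6 is down to just 5. So r4c6=5.
Step 13. [r6c6∈{2}] only 2 remains possible at r6c6 ⇒ r6c6=2.
Step 14. [r4c2∈{2}] r4c2 has the single candidate 2, so r4c2=2.
Step 15. [r4c3∈{4}] r4c3 has the single candidate 4. So r4c3=4.

Answer: 4 1 5 2 6 3 / 6 3 2 1 5 4 / 3 5 6 4 2 1 / 1 2 4 6 3 5 / 2 4 3 5 1 6 / 5 6 1 3 4 2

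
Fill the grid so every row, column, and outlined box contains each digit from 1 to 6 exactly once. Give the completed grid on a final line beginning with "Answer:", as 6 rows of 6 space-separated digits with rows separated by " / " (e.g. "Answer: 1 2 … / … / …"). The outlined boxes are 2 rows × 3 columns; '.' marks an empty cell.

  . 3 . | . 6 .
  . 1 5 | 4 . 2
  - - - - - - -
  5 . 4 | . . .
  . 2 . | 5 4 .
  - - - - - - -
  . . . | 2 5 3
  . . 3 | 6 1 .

Step 1. [r3c2∈{6}] r3c2 is down to just 6, so r3c2=6.
Step 2. [r1c1∈{2,4}] 4 has one home in row 1: r1c1. So r1c1=4.
Step 3. [r4c3∈{1}] r4c3's peers cover all but 1. So r4c3=1.
Step 4. [r1c4∈{1}] r1c4 has the single candidate 1, so r1c4=1.
Step 5. [r5c1∈{1,6}] row 5 places 1 nowhere but r5c1, so r5c1=1.
Step 6. [r6c6∈{4}] r6c6's peers cover all but 4, so r6c6=4.
Step 7. [r2c5∈{3}] r2c5 is down to just 3. So r2c5=3.
Step 8. [r3c4∈{3}] r3c4 has the single candidate 3 ⇒ r3c4=3.
Step 9. [r1c6∈{5}] r1c6 has the single candidate 5. So r1c6=5.
Step 10. [r1c3∈{2}] only 2 remains possible at r1c3. So r1c3=2.
Step 11. [r4c6∈{6}] r4c6's peers cover all but 6 ⇒ r4c6=6.
Step 12. [r4c1∈{3}] nothing but 3 survives at r4c1. So r4c1=3.
Step 13. [r5c2∈{4}] r5c2's peers cover all but 4. So r5c2=4.
Step 14. [r6c1∈{2}] only 2 remains possible at r6c1 ⇒ r6c1=2.
Step 15. [r2c1∈{6}] r2c1 is down to just 6. So r2c1=6.
Step 16. [r5c3∈{6}] nothing but 6 survives at r5c3, so r5c3=6.
Step 17. [r3c6∈{1}] nothing but 1 survives at r3c6, so r3c6=1.
Step 18. [r3c5∈{2}] nothing but 2 survives at r3c5. So r3c5=2.
Step 19. [r6c2∈{5}] nothing but 5 survives at r6c2, so r6c2=5.

Answer: 4 3 2 1 6 5 / 6 1 5 4 3 2 / 5 6 4 3 2 1 / 3 2 1 5 4 6 / 1 4 6 2 5 3 / 2 5 3 6 1 4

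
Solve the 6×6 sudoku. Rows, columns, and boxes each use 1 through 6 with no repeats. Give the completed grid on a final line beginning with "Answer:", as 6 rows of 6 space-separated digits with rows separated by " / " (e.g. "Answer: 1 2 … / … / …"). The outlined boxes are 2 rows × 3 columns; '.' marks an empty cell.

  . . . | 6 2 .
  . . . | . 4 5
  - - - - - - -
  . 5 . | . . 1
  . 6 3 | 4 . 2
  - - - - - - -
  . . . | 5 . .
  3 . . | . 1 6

Step 1. [r2c4∈{1,3}] col 4 places 1 nowhere but r2c4, so r2c4=1.
Step 2. [r5c6∈{3,4}] across col 6, 4 lands solely at r5c6. So r5c6=4.
Step 3. [r1c1∈{1,4,5}] across col 1, 5 lands solely at r1c1. So r1c1=5.
Step 4. [r6c3∈{2,4,5}] 5 has one home in row 6: r6c3 ⇒ r6c3=5.
Step 5. [r6c2∈{2,4}] r6c2 is the only open cell in row 6 admitting 4. So r6c2=4.
Step 6. [r3c1∈{2,4}] in col 1, 4 fits only at r3c1 ⇒ r3c1=4.
Step 7. [r3c3∈{2}] r3c3 has the single candidate 2, so r3c3=2.
Step 8. [r2c3∈{6}] r2c3 is down to just 6 ⇒ r2c3=6.
Step 9. [r5c3∈{1}] only 1 remains possible at r5c3. So r5c3=1.
Step 10. [r2c2∈{2,3}] r2c2 is the only open cell in row 2 admitting 3. So r2c2=3.
Step 11. [r5c5∈{3}] r5c5 is down to just 3 ⇒ r5c5=3.
Step 12. [r2c1∈{2}] r2c1 has the single candidate 2. So r2c1=2.
Step 13. [r1c6∈{3}] r1c6 is down to just 3. So r1c6=3.
Step 14. [r5c1∈{6}] r5c1 has the single candidate 6 ⇒ r5c1=6.
Step 15. [r4c5∈{5}] r4c5's peers cover all but 5 ⇒ r4c5=5.
Step 16. [r6c4∈{2}] nothing but 2 survives at r6c4, so r6c4=2.
Step 17. [r5c2∈{2}] r5c2 is down to just 2 ⇒ r5c2=2.
Step 18. [r3c5∈{6}] r3c5's peers cover all but 6 ⇒ r3c5=6.
Step 19. [r3c4∈{3}] r3c4 has the single candidate 3, so r3c4=3.
Step 20. [r4c1∈{1}] r4c1 has the single candidate 1 ⇒ r4c1=1.
Step 21. [r1c3∈{4}] r1c3's peers cover all but 4 ⇒ r1c3=4.
Step 22. [r1c2∈{1}] only 1 remains possible at r1c2, so r1c2=1.

Answer: 5 1 4 6 2 3 / 2 3 6 1 4 5 / 4 5 2 3 6 1 / 1 6 3 4 5 2 / 6 2 1 5 3 4 / 3 4 5 2 1 6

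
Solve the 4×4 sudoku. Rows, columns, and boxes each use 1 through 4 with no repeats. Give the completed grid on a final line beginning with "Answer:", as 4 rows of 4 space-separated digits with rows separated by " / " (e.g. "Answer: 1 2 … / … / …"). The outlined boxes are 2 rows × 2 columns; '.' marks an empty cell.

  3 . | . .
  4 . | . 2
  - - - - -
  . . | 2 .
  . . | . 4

Step 1. [r3c1∈{1}] nothing but 1 survives at r3c1, so r3c1=1.
Step 2. [r1c4∈{1}] r1c4 is down to just 1. So r1c4=1.
Step 3. [r3c4∈{3}] r3c4's peers cover all but 3. So r3c4=3.
Step 4. [r4c1∈{2}] r4c1's peers cover all but 2, so r4c1=2.
Step 5. [r3c2∈{4}] nothing but 4 survives at r3c2. So r3c2=4.
Step 6. [r2c3∈{3}] r2c3 is down to just 3 ⇒ r2c3=3.
Step 7. [r2c2∈{1}] r2c2 is down to just 1. So r2c2=1.
Step 8. [r1c2∈{2}] r1c2's peers cover all but 2 ⇒ r1c2=2.
Step 9. [r4c2∈{3}] nothing but 3 survives at r4c2, so r4c2=3.
Step 10. [r4c3∈{1}] r4c3 has the single candidate 1. So r4c3=1.
Step 11. [r1c3∈{4}] r1c3 is down to just 4 ⇒ r1c3=4.

Answer: 3 2 4 1 / 4 1 3 2 / 1 4 2 3 / 2 3 1 4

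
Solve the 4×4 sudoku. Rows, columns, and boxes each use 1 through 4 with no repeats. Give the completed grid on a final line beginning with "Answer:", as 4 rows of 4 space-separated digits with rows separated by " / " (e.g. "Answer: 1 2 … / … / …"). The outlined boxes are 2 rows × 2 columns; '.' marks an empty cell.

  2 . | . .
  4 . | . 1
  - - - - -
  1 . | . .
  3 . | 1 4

Step 1. [r1c4∈{3}] r1c4 has the single candidate 3. So r1c4=3.
Step 2. [r3c4∈{2}] nothing but 2 survives at r3c4, so r3c4=2.
Step 3. [r2c3∈{2}] r2c3 has the single candidate 2. So r2c3=2.
Step 4. [r2c2∈{3}] nothing but 3 survives at r2c2 ⇒ r2c2=3.
Step 5. [r4c2∈{2}] r4c2 has the single candidate 2 ⇒ r4c2=2.
Step 6. [r3c3∈{3}] r3c3 is down to just 3, so r3c3=3.
Step 7. [r1c2∈{1}] nothing but 1 survives at r1c2, so r1c2=1.
Step 8. [r3c2∈{4}] r3c2's peers cover all but 4, so r3c2=4.
Step 9. [r1c3∈{4}] only 4 remains possible at r1c3 ⇒ r1c3=4.

Answer: 2 1 4 3 / 4 3 2 1 / 1 4 3 2 / 3 2 1 4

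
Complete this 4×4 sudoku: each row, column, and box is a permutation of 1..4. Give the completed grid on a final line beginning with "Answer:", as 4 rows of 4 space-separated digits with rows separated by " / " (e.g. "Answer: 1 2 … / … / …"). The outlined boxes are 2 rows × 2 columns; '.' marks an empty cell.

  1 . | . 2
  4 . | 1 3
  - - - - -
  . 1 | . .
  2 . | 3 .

Step 1. [r3c4∈{4}] r3c4's peers cover all but 4 ⇒ r3c4=4.
Step 2. [r4c4∈{1}] r4c4 is down to just 1, so r4c4=1.
Step 3. [r2c2∈{2}] r2c2's peers cover all but 2, so r2c2=2.
Step 4. [r3c1∈{3}] nothing but 3 survives at r3c1 ⇒ r3c1=3.
Step 5. [r1c3∈{4}] r1c3 is down to just 4 ⇒ r1c3=4.
Step 6. [r4c2∈{4}] r4c2's peers cover all but 4 ⇒ r4c2=4.
Step 7. [r3c3∈{2}] r3c3 has the single candidate 2 ⇒ r3c3=2.
Step 8. [r1c2∈{3}] nothing but 3 survives at r1c2, so r1c2=3.

Answer: 1 3 4 2 / 4 2 1 3 / 3 1 2 4 / 2 4 3 1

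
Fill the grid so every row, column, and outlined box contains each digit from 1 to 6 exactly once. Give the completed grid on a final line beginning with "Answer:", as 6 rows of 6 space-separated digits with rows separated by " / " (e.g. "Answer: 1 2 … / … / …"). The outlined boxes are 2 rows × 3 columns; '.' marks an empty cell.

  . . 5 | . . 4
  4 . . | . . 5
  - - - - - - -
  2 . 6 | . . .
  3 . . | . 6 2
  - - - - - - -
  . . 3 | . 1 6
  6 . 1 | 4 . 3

Step 1. [r2c3∈{2}] nothing but 2 survives at r2c3 ⇒ r2c3=2.
Step 2. [r2c5∈{3}] r2c5's peers cover all but 3. So r2c5=3.
Step 3. [r5c2∈{2,4,5}] across row 5, 4 lands solely at r5c2. So r5c2=4.
Step 4. [r3c6∈{1}] nothing but 1 survives at r3c6, so r3c6=1.
Step 5. [r3c2∈{5}] r3c2's peers cover all but 5 ⇒ r3c2=5.
Step 6. [r1c1∈{1}] r1c1 is down to just 1, so r1c1=1.
Step 7. [r5c4∈{2,5}] across row 5, 2 lands solely at r5c4. So r5c4=2.
Step 8. [r1c4∈{6}] nothing but 6 survives at r1c4 ⇒ r1c4=6.
Step 9. [r3c5∈{4}] only 4 remains possible at r3c5. So r3c5=4.
Step 10. [r6c5∈{5}] r6c5 is down to just 5, so r6c5=5.
Step 11. [r4c4∈{5}] nothing but 5 survives at r4c4, so r4c4=5.
Step 12. [r3c4∈{3}] r3c4 has the single candidate 3, so r3c4=3.
Step 13. [r4c2∈{1}] r4c2 has the single candidate 1, so r4c2=1.
Step 14. [r5c1∈{5}] only 5 remains possible at r5c1, so r5c1=5.
Step 15. [r2c2∈{6}] r2c2 is down to just 6 ⇒ r2c2=6.
Step 16. [r6c2∈{2}] only 2 remains possible at r6c2, so r6c2=2.
Step 17. [r1c2∈{3}] nothing but 3 survives at r1c2. So r1c2=3.
Step 18. [r1c5∈{2}] r1c5 has the single candidate 2 ⇒ r1c5=2.
Step 19. [r2c4∈{1}] nothing but 1 survives at r2c4 ⇒ r2c4=1.
Step 20. [r4c3∈{4}] r4c3 has the single candidate 4 ⇒ r4c3=4.

Answer: 1 3 5 6 2 4 / 4 6 2 1 3 5 / 2 5 6 3 4 1 / 3 1 4 5 6 2 / 5 4 3 2 1 6 / 6 2 1 4 5 3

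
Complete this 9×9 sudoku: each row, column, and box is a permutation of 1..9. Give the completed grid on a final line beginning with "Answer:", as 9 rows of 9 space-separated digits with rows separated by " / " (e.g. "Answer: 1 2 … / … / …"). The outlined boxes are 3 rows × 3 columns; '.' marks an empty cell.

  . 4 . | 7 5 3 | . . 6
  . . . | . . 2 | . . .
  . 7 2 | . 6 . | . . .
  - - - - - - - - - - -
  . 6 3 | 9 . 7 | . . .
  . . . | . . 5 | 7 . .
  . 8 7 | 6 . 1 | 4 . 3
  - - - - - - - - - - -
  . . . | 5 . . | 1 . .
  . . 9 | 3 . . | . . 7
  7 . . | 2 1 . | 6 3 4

Step 1. [r2c8∈{1,4,5,7,8,9}] r2c8 is the only open cell in row 2 admitting 7, so r2c8=7.
Step 2. [r3c8∈{1,4,5,8,9}] across col 8, 4 lands solely at r3c8 ⇒ r3c8=4.
Step 3. [r9c2∈{5}] only 5 remains possible at r9c2 ⇒ r9c2=5.
Step 4. [r2c3∈{1,5,6,8}] 5 has one home in col 3: r2c3, so r2c3=5.
Step 5. [r2c1∈{1,3,6,8,9}] 6 has one home in row 2: r2c1, so r2c1=6.
Step 6. [r9c3∈{8}] r9c3 has the single candidate 8, so r9c3=8.
Step 7. [r1c3∈{1}] r1c3 has the single candidate 1 ⇒ r1c3=1.
Step 8. [r5c3∈{4}] nothing but 4 survives at r5c3, so r5c3=4.
Step 9. [r5c4∈{8}] r5c4 is down to just 8 ⇒ r5c4=8.
Step 10. [r6c5∈{2}] r6c5's peers cover all but 2 ⇒ r6c5=2.
Step 11. [r5c8∈{1,2,6,9}] in row 5, 6 fits only at r5c8. So r5c8=6.
Step 12. [r4c8∈{1,2,5,8}] 1 has one home in col 8: r4c8, so r4c8=1.
Step 13. [r8c6∈{4,6,8}] 6 has one home in row 8: r8c6 ⇒ r8c6=6.
Step 14. [r7c6∈{4,8,9}] 4 has one home in col 6: r7c6 ⇒ r7c6=4.
Step 15. [r3c6∈{8,9}] in col 6, 8 fits only at r3c6. So r3c6=8.
Step 16. [r2c5∈{4,9}] in box 2, 9 fits only at r2c5. So r2c5=9.
Step 17. [r5c2∈{1,2,9}] r5c2 is the only open cell in col 2 admitting 9 ⇒ r5c2=9.
Step 18. [r5c9∈{2}] only 2 remains possible at r5c9, so r5c9=2.
Step 19. [r8c5∈{8}] r8c5 has the single candidate 8, so r8c5=8.
Step 20. [r4c1∈{2,5}] r4c1 is the only open cell in row 4 admitting 2. So r4c1=2.
Step 21. [r2c2∈{3}] r2c2 is down to just 3. So r2c2=3.
Step 22. [r2c7∈{8}] r2c7's peers cover all but 8, so r2c7=8.
Step 23. [r4c7∈{5}] r4c7 has the single candidate 5 ⇒ r4c7=5.
Step 24. [r8c7∈{2}] r8c7 is down to just 2, so r8c7=2.
Step 25. [r1c7∈{9}] nothing but 9 survives at r1c7, so r1c7=9.
Step 26. [r7c9∈{8,9}] across col 9, 9 lands solely at r7c9, so r7c9=9.
Step 27. [r3c4∈{1}] nothing but 1 survives at r3c4, so r3c4=1.
Step 28. [r5c1∈{1}] r5c1 has the single candidate 1 ⇒ r5c1=1.
Step 29. [r9c6∈{9}] r9c6 has the single candidate 9 ⇒ r9c6=9.
Step 30. [r6c8∈{9}] nothing but 9 survives at r6c8. So r6c8=9.
Step 31. [r5c5∈{3}] r5c5 is down to just 3 ⇒ r5c5=3.
Step 32. [r6c1∈{5}] r6c1 is down to just 5 ⇒ r6c1=5.
Step 33. [r2c9∈{1}] only 1 remains possible at r2c9. So r2c9=1.
Step 34. [r7c3∈{6}] r7c3 is down to just 6, so r7c3=6.
Step 35. [r4c5∈{4}] r4c5's peers cover all but 4. So r4c5=4.
Step 36. [r7c2∈{2}] nothing but 2 survives at r7c2. So r7c2=2.
Step 37. [r3c1∈{9}] r3c1's peers cover all but 9. So r3c1=9.
Step 38. [r3c7∈{3}] r3c7 has the single candidate 3. So r3c7=3.
Step 39. [r1c8∈{2}] r1c8 has the single candidate 2. So r1c8=2.
Step 40. [r7c8∈{8}] only 8 remains possible at r7c8, so r7c8=8.
Step 41. [r8c8∈{5}] only 5 remains possible at r8c8. So r8c8=5.
Step 42. [r7c1∈{3}] r7c1's peers cover all but 3. So r7c1=3.
Step 43. [r7c5∈{7}] r7c5 is down to just 7 ⇒ r7c5=7.
Step 44. [r4c9∈{8}] only 8 remains possible at r4c9. So r4c9=8.
Step 45. [r2c4∈{4}] nothing but 4 survives at r2c4 ⇒ r2c4=4.
Step 46. [r3c9∈{5}] only 5 remains possible at r3c9. So r3c9=5.
Step 47. [r8c2∈{1}] r8c2's peers cover all but 1, so r8c2=1.
Step 48. [r8c1∈{4}] r8c1's peers cover all but 4 ⇒ r8c1=4.
Step 49. [r1c1∈{8}] only 8 remains possible at r1c1, so r1c1=8.

Answer: 8 4 1 7 5 3 9 2 6 / 6 3 5 4 9 2 8 7 1 / 9 7 2 1 6 8 3 4 5 / 2 6 3 9 4 7 5 1 8 / 1 9 4 8 3 5 7 6 2 / 5 8 7 6 2 1 4 9 3 / 3 2 6 5 7 4 1 8 9 / 4 1 9 3 8 6 2 5 7 / 7 5 8 2 1 9 6 3 4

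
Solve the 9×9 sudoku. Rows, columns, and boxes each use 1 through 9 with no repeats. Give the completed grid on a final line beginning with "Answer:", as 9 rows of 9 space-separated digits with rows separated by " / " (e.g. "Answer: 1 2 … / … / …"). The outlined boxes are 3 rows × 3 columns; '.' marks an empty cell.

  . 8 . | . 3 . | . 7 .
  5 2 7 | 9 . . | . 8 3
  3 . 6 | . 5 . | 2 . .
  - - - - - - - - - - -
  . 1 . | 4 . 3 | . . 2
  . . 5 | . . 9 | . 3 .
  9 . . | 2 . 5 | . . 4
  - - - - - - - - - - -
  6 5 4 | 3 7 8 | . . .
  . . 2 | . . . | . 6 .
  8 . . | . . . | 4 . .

Step 1. [r5c4∈{1,6,7,8}] box 5 places 7 nowhere but r5c4, so r5c4=7.
Step 2. [r6c8∈{1}] r6c8 has the single candidate 1 ⇒ r6c8=1.
Step 3. [r8c7∈{1,3,5,7,8,9}] across col 7, 3 lands solely at r8c7, so r8c7=3.
Step 4. [r8c9∈{1,5,7,8,9}] 8 has one home in row 8: r8c9. So r8c9=8.
Step 5. [r5c9∈{6}] r5c9 has the single candidate 6 ⇒ r5c9=6.
Step 6. [r9c5∈{1,2,6,9}] col 5 places 2 nowhere but r9c5 ⇒ r9c5=2.
Step 7. [r9c9∈{1,5,7,9}] col 9 places 7 nowhere but r9c9 ⇒ r9c9=7.
Step 8. [r4c5∈{6,8}] r4c5 is the only open cell in row 4 admitting 6. So r4c5=6.
Step 9. [r5c5∈{1,8}] r5c5 is the only open cell in row 5 admitting 1. So r5c5=1.
Step 10. [r2c5∈{4}] r2c5 is down to just 4. So r2c5=4.
Step 11. [r1c1∈{1,4}] 4 has one home in row 1: r1c1 ⇒ r1c1=4.
Step 12. [r1c3∈{1,9}] r1c3 is the only open cell in box 1 admitting 1. So r1c3=1.
Step 13. [r9c3∈{3,9}] col 3 places 9 nowhere but r9c3 ⇒ r9c3=9.
Step 14. [r1c4∈{6}] r1c4 has the single candidate 6, so r1c4=6.
Step 15. [r2c6∈{1}] only 1 remains possible at r2c6, so r2c6=1.
Step 16. [r4c1∈{7}] r4c1 has the single candidate 7. So r4c1=7.
Step 17. [r3c9∈{1,9}] across row 3, 1 lands solely at r3c9, so r3c9=1.
Step 18. [r7c9∈{9}] r7c9's peers cover all but 9 ⇒ r7c9=9.
Step 19. [r1c7∈{5,9}] in row 1, 9 fits only at r1c7, so r1c7=9.
Step 20. [r9c4∈{1,5}] 1 has one home in row 9: r9c4, so r9c4=1.
Step 21. [r6c5∈{8}] nothing but 8 survives at r6c5 ⇒ r6c5=8.
Step 22. [r4c7∈{5,8}] in col 7, 5 fits only at r4c7. So r4c7=5.
Step 23. [r9c2∈{3}] nothing but 3 survives at r9c2. So r9c2=3.
Step 24. [r2c7∈{6}] nothing but 6 survives at r2c7, so r2c7=6.
Step 25. [r6c2∈{6}] r6c2 is down to just 6 ⇒ r6c2=6.
Step 26. [r6c7∈{7}] r6c7 is down to just 7, so r6c7=7.
Step 27. [r3c2∈{9}] nothing but 9 survives at r3c2 ⇒ r3c2=9.
Step 28. [r8c2∈{7}] r8c2's peers cover all but 7 ⇒ r8c2=7.
Step 29. [r5c1∈{2}] nothing but 2 survives at r5c1. So r5c1=2.
Step 30. [r5c2∈{4}] nothing but 4 survives at r5c2. So r5c2=4.
Step 31. [r9c6∈{6}] r9c6's peers cover all but 6. So r9c6=6.
Step 32. [r8c5∈{9}] r8c5 is down to just 9, so r8c5=9.
Step 33. [r7c8∈{2}] only 2 remains possible at r7c8, so r7c8=2.
Step 34. [r8c6∈{4}] only 4 remains possible at r8c6 ⇒ r8c6=4.
Step 35. [r1c6∈{2}] r1c6 is down to just 2 ⇒ r1c6=2.
Step 36. [r4c8∈{9}] r4c8's peers cover all but 9 ⇒ r4c8=9.
Step 37. [r6c3∈{3}] r6c3's peers cover all but 3 ⇒ r6c3=3.
Step 38. [r7c7∈{1}] nothing but 1 survives at r7c7, so r7c7=1.
Step 39. [r3c6∈{7}] r3c6 has the single candidate 7, so r3c6=7.
Step 40. [r8c4∈{5}] nothing but 5 survives at r8c4, so r8c4=5.
Step 41. [r9c8∈{5}] r9c8 is down to just 5. So r9c8=5.
Step 42. [r3c4∈{8}] r3c4 is down to just 8. So r3c4=8.
Step 43. [r1c9∈{5}] r1c9 is down to just 5 ⇒ r1c9=5.
Step 44. [r8c1∈{1}] r8c1 is down to just 1, so r8c1=1.
Step 45. [r3c8∈{4}] r3c8 has the single candidate 4 ⇒ r3c8=4.
Step 46. [r5c7∈{8}] r5c7 has the single candidate 8 ⇒ r5c7=8.
Step 47. [r4c3∈{8}] nothing but 8 survives at r4c3 ⇒ r4c3=8.

Answer: 4 8 1 6 3 2 9 7 5 / 5 2 7 9 4 1 6 8 3 / 3 9 6 8 5 7 2 4 1 / 7 1 8 4 6 3 5 9 2 / 2 4 5 7 1 9 8 3 6 / 9 6 3 2 8 5 7 1 4 / 6 5 4 3 7 8 1 2 9 / 1 7 2 5 9 4 3 6 8 / 8 3 9 1 2 6 4 5 7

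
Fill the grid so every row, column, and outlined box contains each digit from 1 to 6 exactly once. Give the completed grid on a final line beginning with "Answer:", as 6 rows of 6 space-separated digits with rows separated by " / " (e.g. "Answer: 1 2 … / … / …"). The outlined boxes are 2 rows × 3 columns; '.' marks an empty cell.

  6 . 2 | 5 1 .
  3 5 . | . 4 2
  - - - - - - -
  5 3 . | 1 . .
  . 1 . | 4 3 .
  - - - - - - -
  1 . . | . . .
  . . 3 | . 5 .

Step 1. [r3c6∈{6}] nothing but 6 survives at r3c6. So r3c6=6.
Step 2. [r6c1∈{2,4}] across col 1, 4 lands solely at r6c1, so r6c1=4.
Step 3. [r5c5∈{2,6}] col 5 places 6 nowhere but r5c5. So r5c5=6.
Step 4. [r5c2∈{2}] only 2 remains possible at r5c2 ⇒ r5c2=2.
Step 5. [r1c6∈{3}] only 3 remains possible at r1c6. So r1c6=3.
Step 6. [r4c1∈{2}] r4c1 is down to just 2. So r4c1=2.
Step 7. [r3c5∈{2}] r3c5 has the single candidate 2, so r3c5=2.
Step 8. [r4c3∈{6}] r4c3's peers cover all but 6. So r4c3=6.
Step 9. [r2c4∈{6}] r2c4 is down to just 6. So r2c4=6.
Step 10. [r6c4∈{2}] nothing but 2 survives at r6c4. So r6c4=2.
Step 11. [r5c3∈{5}] r5c3's peers cover all but 5, so r5c3=5.
Step 12. [r6c2∈{6}] only 6 remains possible at r6c2, so r6c2=6.
Step 13. [r5c4∈{3}] r5c4 is down to just 3. So r5c4=3.
Step 14. [r3c3∈{4}] r3c3 is down to just 4. So r3c3=4.
Step 15. [r4c6∈{5}] r4c6 has the single candidate 5. So r4c6=5.
Step 16. [r6c6∈{1}] r6c6 has the single candidate 1 ⇒ r6c6=1.
Step 17. [r2c3∈{1}] r2c3's peers cover all but 1 ⇒ r2c3=1.
Step 18. [r5c6∈{4}] r5c6 has the single candidate 4, so r5c6=4.
Step 19. [r1c2∈{4}] r1c2's peers cover all but 4, so r1c2=4.

Answer: 6 4 2 5 1 3 / 3 5 1 6 4 2 / 5 3 4 1 2 6 / 2 1 6 4 3 5 / 1 2 5 3 6 4 / 4 6 3 2 5 1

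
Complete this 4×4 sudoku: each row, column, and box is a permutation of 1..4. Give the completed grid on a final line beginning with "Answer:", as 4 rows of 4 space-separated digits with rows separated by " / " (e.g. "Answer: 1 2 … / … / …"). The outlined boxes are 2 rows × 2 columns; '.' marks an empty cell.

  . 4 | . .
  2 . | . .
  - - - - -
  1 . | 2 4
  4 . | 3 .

Step 1. [r2c2∈{1,3}] in col 2, 1 fits only at r2c2 ⇒ r2c2=1.
Step 2. [r1c4∈{1,2,3}] row 1 places 2 nowhere but r1c4. So r1c4=2.
Step 3. [r1c3∈{1}] nothing but 1 survives at r1c3 ⇒ r1c3=1.
Step 4. [r2c3∈{4}] r2c3 is down to just 4. So r2c3=4.
Step 5. [r2c4∈{3}] r2c4 has the single candidate 3. So r2c4=3.
Step 6. [r4c4∈{1}] nothing but 1 survives at r4c4. So r4c4=1.
Step 7. [r4c2∈{2}] r4c2 is down to just 2. So r4c2=2.
Step 8. [r1c1∈{3}] r1c1 is down to just 3, so r1c1=3.
Step 9. [r3c2∈{3}] r3c2 is down to just 3, so r3c2=3.

Answer: 3 4 1 2 / 2 1 4 3 / 1 3 2 4 / 4 2 3 1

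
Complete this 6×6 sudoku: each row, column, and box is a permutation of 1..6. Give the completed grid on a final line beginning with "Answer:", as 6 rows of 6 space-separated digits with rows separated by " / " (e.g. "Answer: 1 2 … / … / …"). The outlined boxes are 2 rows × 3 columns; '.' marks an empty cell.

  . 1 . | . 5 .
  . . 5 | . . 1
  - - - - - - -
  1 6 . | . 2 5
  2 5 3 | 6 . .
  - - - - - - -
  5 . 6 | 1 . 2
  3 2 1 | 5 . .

Step 1. [r1c6∈{3,4,6}] across col 6, 3 lands solely at r1c6, so r1c6=3.
Step 2. [r2c5∈{4,6}] across box 2, 6 lands solely at r2c5 ⇒ r2c5=6.
Step 3. [r2c1∈{4}] only 4 remains possible at r2c1 ⇒ r2c1=4.
Step 4. [r6c5∈{4}] only 4 remains possible at r6c5, so r6c5=4.
Step 5. [r1c4∈{2,4}] in row 1, 4 fits only at r1c4 ⇒ r1c4=4.
Step 6. [r1c3∈{2}] r1c3's peers cover all but 2, so r1c3=2.
Step 7. [r2c2∈{3}] r2c2 has the single candidate 3, so r2c2=3.
Step 8. [r2c4∈{2}] r2c4 has the single candidate 2, so r2c4=2.
Step 9. [r6c6∈{6}] only 6 remains possible at r6c6 ⇒ r6c6=6.
Step 10. [r3c4∈{3}] r3c4 has the single candidate 3. So r3c4=3.
Step 11. [r1c1∈{6}] r1c1 is down to just 6. So r1c1=6.
Step 12. [r5c5∈{3}] only 3 remains possible at r5c5. So r5c5=3.
Step 13. [r4c6∈{4}] r4c6's peers cover all but 4. So r4c6=4.
Step 14. [r5c2∈{4}] nothing but 4 survives at r5c2 ⇒ r5c2=4.
Step 15. [r3c3∈{4}] r3c3 is down to just 4, so r3c3=4.
Step 16. [r4c5∈{1}] r4c5 is down to just 1. So r4c5=1.

Answer: 6 1 2 4 5 3 / 4 3 5 2 6 1 / 1 6 4 3 2 5 / 2 5 3 6 1 4 / 5 4 6 1 3 2 / 3 2 1 5 4 6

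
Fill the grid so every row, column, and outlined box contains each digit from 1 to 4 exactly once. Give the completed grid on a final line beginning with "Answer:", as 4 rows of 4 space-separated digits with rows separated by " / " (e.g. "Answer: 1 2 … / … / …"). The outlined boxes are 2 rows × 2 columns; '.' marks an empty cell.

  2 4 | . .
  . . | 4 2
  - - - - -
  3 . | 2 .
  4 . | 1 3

Step 1. [r2c2∈{1,3}] in row 2, 3 fits only at r2c2, so r2c2=3.
Step 2. [r2c1∈{1}] nothing but 1 survives at r2c1. So r2c1=1.
Step 3. [r4c2∈{2}] r4c2's peers cover all but 2 ⇒ r4c2=2.
Step 4. [r3c2∈{1}] only 1 remains possible at r3c2 ⇒ r3c2=1.
Step 5. [r3c4∈{4}] r3c4 is down to just 4, so r3c4=4.
Step 6. [r1c3∈{3}] only 3 remains possible at r1c3 ⇒ r1c3=3.
Step 7. [r1c4∈{1}] r1c4's peers cover all but 1 ⇒ r1c4=1.

Answer: 2 4 3 1 / 1 3 4 2 / 3 1 2 4 / 4 2 1 3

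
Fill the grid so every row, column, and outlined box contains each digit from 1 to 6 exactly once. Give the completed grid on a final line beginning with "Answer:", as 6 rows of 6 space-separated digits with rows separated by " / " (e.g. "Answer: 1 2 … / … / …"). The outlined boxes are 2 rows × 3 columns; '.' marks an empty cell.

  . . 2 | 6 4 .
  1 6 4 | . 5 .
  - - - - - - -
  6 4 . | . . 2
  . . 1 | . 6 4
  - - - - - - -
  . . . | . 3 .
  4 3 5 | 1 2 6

Step 1. [r3c4∈{3,5}] 5 has one home in row 3: r3c4, so r3c4=5.
Step 2. [r1c1∈{3,5}] in box 1, 3 fits only at r1c1. So r1c1=3.
Step 3. [r5c1∈{2}] r5c1 has the single candidate 2, so r5c1=2.
Step 4. [r1c2∈{5}] r1c2's peers cover all but 5 ⇒ r1c2=5.
Step 5. [r4c4∈{3}] only 3 remains possible at r4c4 ⇒ r4c4=3.
Step 6. [r2c6∈{3}] r2c6 has the single candidate 3 ⇒ r2c6=3.
Step 7. [r3c5∈{1}] r3c5 has the single candidate 1 ⇒ r3c5=1.
Step 8. [r5c6∈{5}] r5c6's peers cover all but 5. So r5c6=5.
Step 9. [r3c3∈{3}] r3c3's peers cover all but 3. So r3c3=3.
Step 10. [r1c6∈{1}] r1c6 is down to just 1 ⇒ r1c6=1.
Step 11. [r2c4∈{2}] r2c4 is down to just 2 ⇒ r2c4=2.
Step 12. [r5c2∈{1}] r5c2 is down to just 1. So r5c2=1.
Step 13. [r5c3∈{6}] r5c3 is down to just 6. So r5c3=6.
Step 14. [r5c4∈{4}] only 4 remains possible at r5c4, so r5c4=4.
Step 15. [r4c1∈{5}] r4c1 has the single candidate 5 ⇒ r4c1=5.
Step 16. [r4c2∈{2}] only 2 remains possible at r4c2 ⇒ r4c2=2.

Answer: 3 5 2 6 4 1 / 1 6 4 2 5 3 / 6 4 3 5 1 2 / 5 2 1 3 6 4 / 2 1 6 4 3 5 / 4 3 5 1 2 6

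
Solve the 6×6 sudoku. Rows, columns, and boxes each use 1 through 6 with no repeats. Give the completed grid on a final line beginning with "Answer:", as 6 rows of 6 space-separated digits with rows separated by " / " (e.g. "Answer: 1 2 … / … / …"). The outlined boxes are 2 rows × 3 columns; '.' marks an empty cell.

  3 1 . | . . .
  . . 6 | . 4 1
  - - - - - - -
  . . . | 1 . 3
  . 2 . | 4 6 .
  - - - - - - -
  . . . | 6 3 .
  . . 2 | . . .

Step 1. [r6c4∈{5}] r6c4 is down to just 5. So r6c4=5.
Step 2. [r2c2∈{5}] nothing but 5 survives at r2c2, so r2c2=5.
Step 3. [r5c2∈{4}] r5c2 has the single candidate 4 ⇒ r5c2=4.
Step 4. [r4c6∈{5}] r4c6 is down to just 5, so r4c6=5.
Step 5. [r4c1∈{1}] nothing but 1 survives at r4c1 ⇒ r4c1=1.
Step 6. [r1c4∈{2}] r1c4 is down to just 2 ⇒ r1c4=2.
Step 7. [r3c1∈{4,5,6}] 4 has one home in col 1: r3c1 ⇒ r3c1=4.
Step 8. [r5c3∈{1,5}] row 5 places 1 nowhere but r5c3, so r5c3=1.
Step 9. [r6c1∈{6}] nothing but 6 survives at r6c1. So r6c1=6.
Step 10. [r6c5∈{1}] r6c5 has the single candidate 1. So r6c5=1.
Step 11. [r2c4∈{3}] r2c4's peers cover all but 3, so r2c4=3.
Step 12. [r1c3∈{4}] r1c3 is down to just 4 ⇒ r1c3=4.
Step 13. [r4c3∈{3}] r4c3 is down to just 3. So r4c3=3.
Step 14. [r3c2∈{6}] r3c2 is down to just 6. So r3c2=6.
Step 15. [r6c2∈{3}] r6c2 is down to just 3 ⇒ r6c2=3.
Step 16. [r2c1∈{2}] r2c1 has the single candidate 2. So r2c1=2.
Step 17. [r3c5∈{2}] r3c5 is down to just 2 ⇒ r3c5=2.
Step 18. [r1c5∈{5}] r1c5 is down to just 5, so r1c5=5.
Step 19. [r6c6∈{4}] nothing but 4 survives at r6c6. So r6c6=4.
Step 20. [r5c1∈{5}] only 5 remains possible at r5c1. So r5c1=5.
Step 21. [r3c3∈{5}] only 5 remains possible at r3c3. So r3c3=5.
Step 22. [r5c6∈{2}] r5c6 is down to just 2, so r5c6=2.
Step 23. [r1c6∈{6}] r1c6 has the single candidate 6 ⇒ r1c6=6.

Answer: 3 1 4 2 5 6 / 2 5 6 3 4 1 / 4 6 5 1 2 3 / 1 2 3 4 6 5 / 5 4 1 6 3 2 / 6 3 2 5 1 4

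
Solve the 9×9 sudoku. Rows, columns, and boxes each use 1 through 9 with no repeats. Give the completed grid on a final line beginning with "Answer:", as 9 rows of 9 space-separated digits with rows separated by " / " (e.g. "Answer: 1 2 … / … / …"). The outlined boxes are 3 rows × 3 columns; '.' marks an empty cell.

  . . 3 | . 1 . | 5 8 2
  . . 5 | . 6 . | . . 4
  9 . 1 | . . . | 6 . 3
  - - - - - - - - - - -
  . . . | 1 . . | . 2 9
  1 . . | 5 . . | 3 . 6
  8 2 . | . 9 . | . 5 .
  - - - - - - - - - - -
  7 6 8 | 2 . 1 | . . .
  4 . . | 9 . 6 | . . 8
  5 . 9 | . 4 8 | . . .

Step 1. [r3c8∈{7}] r3c8's peers cover all but 7. So r3c8=7.
Step 2. [r5c8∈{4}] r5c8's peers cover all but 4, so r5c8=4.
Step 3. [r5c3∈{7}] nothing but 7 survives at r5c3 ⇒ r5c3=7.
Step 4. [r8c5∈{3,5,7}] row 8 places 5 nowhere but r8c5 ⇒ r8c5=5.
Step 5. [r9c4∈{3,7}] in box 8, 7 fits only at r9c4. So r9c4=7.
Step 6. [r9c9∈{1}] r9c9's peers cover all but 1, so r9c9=1.
Step 7. [r1c4∈{4}] nothing but 4 survives at r1c4, so r1c4=4.
Step 8. [r4c5∈{3,7,8}] 7 has one home in col 5: r4c5 ⇒ r4c5=7.
Step 9. [r8c8∈{3}] r8c8 is down to just 3. So r8c8=3.
Step 10. [r4c1∈{3,6}] across col 1, 3 lands solely at r4c1. So r4c1=3.
Step 11. [r3c4∈{8}] only 8 remains possible at r3c4. So r3c4=8.
Step 12. [r4c6∈{4}] only 4 remains possible at r4c6. So r4c6=4.
Step 13. [r3c5∈{2}] r3c5 is down to just 2. So r3c5=2.
Step 14. [r1c2∈{7}] r1c2 is down to just 7. So r1c2=7.
Step 15. [r2c6∈{3,7,9}] r2c6 is the only open cell in row 2 admitting 7, so r2c6=7.
Step 16. [r7c8∈{9}] r7c8's peers cover all but 9 ⇒ r7c8=9.
Step 17. [r6c4∈{3,6}] 6 has one home in col 4: r6c4 ⇒ r6c4=6.
Step 18. [r6c7∈{1,7}] in row 6, 1 fits only at r6c7, so r6c7=1.
Step 19. [r8c3∈{2}] nothing but 2 survives at r8c3 ⇒ r8c3=2.
Step 20. [r7c7∈{4}] r7c7 is down to just 4 ⇒ r7c7=4.
Step 21. [r8c7∈{7}] r8c7's peers cover all but 7. So r8c7=7.
Step 22. [r5c6∈{2}] only 2 remains possible at r5c6. So r5c6=2.
Step 23. [r6c9∈{7}] nothing but 7 survives at r6c9 ⇒ r6c9=7.
Step 24. [r9c8∈{6}] r9c8 has the single candidate 6. So r9c8=6.
Step 25. [r2c8∈{1}] only 1 remains possible at r2c8 ⇒ r2c8=1.
Step 26. [r7c9∈{5}] r7c9's peers cover all but 5. So r7c9=5.
Step 27. [r6c6∈{3}] r6c6 has the single candidate 3 ⇒ r6c6=3.
Step 28. [r1c1∈{6}] nothing but 6 survives at r1c1. So r1c1=6.
Step 29. [r4c2∈{5}] r4c2 is down to just 5, so r4c2=5.
Step 30. [r3c6∈{5}] r3c6 is down to just 5. So r3c6=5.
Step 31. [r4c3∈{6}] only 6 remains possible at r4c3 ⇒ r4c3=6.
Step 32. [r5c2∈{9}] only 9 remains possible at r5c2. So r5c2=9.
Step 33. [r2c2∈{8}] r2c2 has the single candidate 8. So r2c2=8.
Step 34. [r9c2∈{3}] r9c2 is down to just 3, so r9c2=3.
Step 35. [r2c1∈{2}] r2c1 is down to just 2. So r2c1=2.
Step 36. [r1c6∈{9}] only 9 remains possible at r1c6. So r1c6=9.
Step 37. [r3c2∈{4}] only 4 remains possible at r3c2, so r3c2=4.
Step 38. [r7c5∈{3}] r7c5 is down to just 3 ⇒ r7c5=3.
Step 39. [r2c4∈{3}] r2c4's peers cover all but 3, so r2c4=3.
Step 40. [r4c7∈{8}] only 8 remains possible at r4c7. So r4c7=8.
Step 41. [r9c7∈{2}] nothing but 2 survives at r9c7. So r9c7=2.
Step 42. [r2c7∈{9}] r2c7's peers cover all but 9. So r2c7=9.
Step 43. [r8c2∈{1}] only 1 remains possible at r8c2 ⇒ r8c2=1.
Step 44. [r5c5∈{8}] only 8 remains possible at r5c5 ⇒ r5c5=8.
Step 45. [r6c3∈{4}] r6c3 has the single candidate 4, so r6c3=4.

Answer: 6 7 3 4 1 9 5 8 2 / 2 8 5 3 6 7 9 1 4 / 9 4 1 8 2 5 6 7 3 / 3 5 6 1 7 4 8 2 9 / 1 9 7 5 8 2 3 4 6 / 8 2 4 6 9 3 1 5 7 / 7 6 8 2 3 1 4 9 5 / 4 1 2 9 5 6 7 3 8 / 5 3 9 7 4 8 2 6 1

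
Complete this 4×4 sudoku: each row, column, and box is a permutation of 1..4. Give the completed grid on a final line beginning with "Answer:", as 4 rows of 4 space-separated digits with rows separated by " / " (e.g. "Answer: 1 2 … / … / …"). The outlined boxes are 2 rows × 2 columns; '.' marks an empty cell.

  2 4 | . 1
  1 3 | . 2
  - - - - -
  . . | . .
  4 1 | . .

Step 1. [r4c4∈{3}] nothing but 3 survives at r4c4, so r4c4=3.
Step 2. [r3c3∈{1,2,4}] in row 3, 1 fits only at r3c3. So r3c3=1.
Step 3. [r3c1∈{3}] nothing but 3 survives at r3c1 ⇒ r3c1=3.
Step 4. [r2c3∈{4}] only 4 remains possible at r2c3 ⇒ r2c3=4.
Step 5. [r3c2∈{2}] r3c2 has the single candidate 2 ⇒ r3c2=2.
Step 6. [r3c4∈{4}] r3c4 has the single candidate 4 ⇒ r3c4=4.
Step 7. [r1c3∈{3}] only 3 remains possible at r1c3, so r1c3=3.
Step 8. [r4c3∈{2}] r4c3 has the single candidate 2, so r4c3=2.

Answer: 2 4 3 1 / 1 3 4 2 / 3 2 1 4 / 4 1 2 3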